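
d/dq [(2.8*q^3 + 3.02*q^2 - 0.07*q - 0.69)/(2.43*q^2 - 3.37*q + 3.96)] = (6.804*q^4 - 18.872*q^3 + 23.2567*q^2 + 27.2718*q - 2.6025)/(5.9049*q^4 - 16.3782*q^3 + 30.6025*q^2 - 26.6904*q + 15.6816)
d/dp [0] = 0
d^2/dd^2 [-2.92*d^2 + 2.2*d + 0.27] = -5.84000000000000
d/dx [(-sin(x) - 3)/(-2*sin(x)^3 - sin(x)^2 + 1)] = (-19*sin(x)^2 - 9*sin(x) + sin(3*x) - 1)*cos(x)/(2*sin(x)^3 + sin(x)^2 - 1)^2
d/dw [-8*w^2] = -16*w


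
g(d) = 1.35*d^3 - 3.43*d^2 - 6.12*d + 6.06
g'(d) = 4.05*d^2 - 6.86*d - 6.12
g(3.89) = 9.82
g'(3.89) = 28.48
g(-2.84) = -35.15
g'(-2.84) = 46.03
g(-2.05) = -7.44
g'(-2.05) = 24.96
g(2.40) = -9.72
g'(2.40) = 0.74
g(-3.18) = -52.58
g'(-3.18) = 56.65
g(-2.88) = -37.01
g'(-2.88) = 47.23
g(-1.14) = 6.58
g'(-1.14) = 6.96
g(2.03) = -9.20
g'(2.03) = -3.36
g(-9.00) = -1200.84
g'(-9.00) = 383.67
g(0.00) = 6.06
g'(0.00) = -6.12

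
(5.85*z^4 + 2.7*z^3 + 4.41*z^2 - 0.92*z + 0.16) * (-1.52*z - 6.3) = -8.892*z^5 - 40.959*z^4 - 23.7132*z^3 - 26.3846*z^2 + 5.5528*z - 1.008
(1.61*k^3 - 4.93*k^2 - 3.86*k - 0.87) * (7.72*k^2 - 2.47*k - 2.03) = 12.4292*k^5 - 42.0363*k^4 - 20.8904*k^3 + 12.8257*k^2 + 9.9847*k + 1.7661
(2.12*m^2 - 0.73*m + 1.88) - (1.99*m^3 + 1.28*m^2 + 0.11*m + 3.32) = -1.99*m^3 + 0.84*m^2 - 0.84*m - 1.44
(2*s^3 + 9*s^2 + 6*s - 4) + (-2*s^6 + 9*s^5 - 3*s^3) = -2*s^6 + 9*s^5 - s^3 + 9*s^2 + 6*s - 4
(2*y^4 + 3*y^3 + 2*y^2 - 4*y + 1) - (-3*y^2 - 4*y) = 2*y^4 + 3*y^3 + 5*y^2 + 1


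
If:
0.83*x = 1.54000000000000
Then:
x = 1.86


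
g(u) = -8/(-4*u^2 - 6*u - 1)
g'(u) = -8*(8*u + 6)/(-4*u^2 - 6*u - 1)^2 = 16*(-4*u - 3)/(4*u^2 + 6*u + 1)^2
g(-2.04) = 1.48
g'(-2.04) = 2.82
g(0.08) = 5.31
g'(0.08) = -23.43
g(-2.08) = 1.37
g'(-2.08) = 2.51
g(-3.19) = 0.35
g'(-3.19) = 0.31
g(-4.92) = 0.12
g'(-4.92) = 0.06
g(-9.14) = 0.03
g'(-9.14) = 0.01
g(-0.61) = -6.83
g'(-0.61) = -6.53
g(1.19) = 0.58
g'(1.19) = -0.65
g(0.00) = 8.00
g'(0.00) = -48.00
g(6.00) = 0.04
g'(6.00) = -0.01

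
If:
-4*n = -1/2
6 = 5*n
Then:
No Solution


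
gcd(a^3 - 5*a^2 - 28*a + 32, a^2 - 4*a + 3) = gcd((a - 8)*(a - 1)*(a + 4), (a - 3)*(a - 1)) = a - 1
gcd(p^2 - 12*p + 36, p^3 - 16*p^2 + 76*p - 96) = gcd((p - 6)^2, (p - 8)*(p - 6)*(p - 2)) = p - 6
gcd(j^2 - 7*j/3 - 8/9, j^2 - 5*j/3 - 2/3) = j + 1/3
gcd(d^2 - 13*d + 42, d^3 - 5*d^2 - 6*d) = d - 6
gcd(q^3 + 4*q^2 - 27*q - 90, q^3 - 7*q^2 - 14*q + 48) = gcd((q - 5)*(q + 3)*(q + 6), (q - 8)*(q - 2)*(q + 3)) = q + 3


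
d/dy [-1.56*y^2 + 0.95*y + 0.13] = 0.95 - 3.12*y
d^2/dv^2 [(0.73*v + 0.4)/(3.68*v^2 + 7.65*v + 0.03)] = ((0.73*v + 0.4)*(7.36*v + 7.65)*(14.72*v + 15.3) - (16.1184*v + 14.113)*(3.68*v^2 + 7.65*v + 0.03))/(3.68*v^2 + 7.65*v + 0.03)^3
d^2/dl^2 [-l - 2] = 0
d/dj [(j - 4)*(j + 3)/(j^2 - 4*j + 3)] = 3*(-j^2 + 10*j - 17)/(j^4 - 8*j^3 + 22*j^2 - 24*j + 9)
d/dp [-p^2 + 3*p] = 3 - 2*p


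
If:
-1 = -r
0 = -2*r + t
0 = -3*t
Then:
No Solution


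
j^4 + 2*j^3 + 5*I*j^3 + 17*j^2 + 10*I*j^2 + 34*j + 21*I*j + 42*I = (j + 2)*(j - 3*I)*(j + I)*(j + 7*I)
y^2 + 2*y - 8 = (y - 2)*(y + 4)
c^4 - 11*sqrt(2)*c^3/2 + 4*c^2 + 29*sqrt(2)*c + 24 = (c - 4*sqrt(2))*(c - 3*sqrt(2))*(c + sqrt(2)/2)*(c + sqrt(2))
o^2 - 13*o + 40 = (o - 8)*(o - 5)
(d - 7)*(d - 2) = d^2 - 9*d + 14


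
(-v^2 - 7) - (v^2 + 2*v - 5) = -2*v^2 - 2*v - 2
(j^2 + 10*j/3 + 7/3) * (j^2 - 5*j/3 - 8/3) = j^4 + 5*j^3/3 - 53*j^2/9 - 115*j/9 - 56/9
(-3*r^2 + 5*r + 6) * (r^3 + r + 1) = -3*r^5 + 5*r^4 + 3*r^3 + 2*r^2 + 11*r + 6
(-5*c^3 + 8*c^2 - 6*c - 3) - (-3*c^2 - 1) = -5*c^3 + 11*c^2 - 6*c - 2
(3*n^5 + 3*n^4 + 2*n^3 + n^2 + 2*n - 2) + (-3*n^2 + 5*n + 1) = 3*n^5 + 3*n^4 + 2*n^3 - 2*n^2 + 7*n - 1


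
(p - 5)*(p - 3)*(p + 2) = p^3 - 6*p^2 - p + 30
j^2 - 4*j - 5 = (j - 5)*(j + 1)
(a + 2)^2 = a^2 + 4*a + 4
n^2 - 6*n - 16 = (n - 8)*(n + 2)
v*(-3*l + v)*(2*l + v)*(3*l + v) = -18*l^3*v - 9*l^2*v^2 + 2*l*v^3 + v^4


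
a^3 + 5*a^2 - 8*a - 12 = (a - 2)*(a + 1)*(a + 6)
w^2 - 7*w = w*(w - 7)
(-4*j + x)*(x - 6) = -4*j*x + 24*j + x^2 - 6*x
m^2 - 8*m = m*(m - 8)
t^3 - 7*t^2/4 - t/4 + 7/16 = (t - 7/4)*(t - 1/2)*(t + 1/2)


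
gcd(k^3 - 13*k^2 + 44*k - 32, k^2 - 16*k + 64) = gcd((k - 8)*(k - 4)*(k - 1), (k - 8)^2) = k - 8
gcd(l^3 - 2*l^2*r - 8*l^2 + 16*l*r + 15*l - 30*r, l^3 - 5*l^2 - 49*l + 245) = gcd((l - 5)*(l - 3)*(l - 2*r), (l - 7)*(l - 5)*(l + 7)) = l - 5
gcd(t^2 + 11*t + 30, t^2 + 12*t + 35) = t + 5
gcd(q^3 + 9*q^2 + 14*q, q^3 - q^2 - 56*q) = q^2 + 7*q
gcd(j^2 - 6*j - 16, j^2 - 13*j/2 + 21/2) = 1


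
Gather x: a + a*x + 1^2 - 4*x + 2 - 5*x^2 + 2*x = a - 5*x^2 + x*(a - 2) + 3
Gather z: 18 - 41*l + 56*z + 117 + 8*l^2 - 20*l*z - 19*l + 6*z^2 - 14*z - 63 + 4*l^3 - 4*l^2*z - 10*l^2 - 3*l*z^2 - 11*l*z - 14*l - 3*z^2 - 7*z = 4*l^3 - 2*l^2 - 74*l + z^2*(3 - 3*l) + z*(-4*l^2 - 31*l + 35) + 72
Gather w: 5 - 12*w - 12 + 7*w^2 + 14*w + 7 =7*w^2 + 2*w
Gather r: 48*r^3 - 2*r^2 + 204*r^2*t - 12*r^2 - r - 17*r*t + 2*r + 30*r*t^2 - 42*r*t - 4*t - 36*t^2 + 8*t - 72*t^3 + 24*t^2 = 48*r^3 + r^2*(204*t - 14) + r*(30*t^2 - 59*t + 1) - 72*t^3 - 12*t^2 + 4*t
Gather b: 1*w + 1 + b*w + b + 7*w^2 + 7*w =b*(w + 1) + 7*w^2 + 8*w + 1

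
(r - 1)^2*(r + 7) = r^3 + 5*r^2 - 13*r + 7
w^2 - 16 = (w - 4)*(w + 4)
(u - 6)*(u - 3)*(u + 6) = u^3 - 3*u^2 - 36*u + 108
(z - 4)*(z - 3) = z^2 - 7*z + 12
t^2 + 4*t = t*(t + 4)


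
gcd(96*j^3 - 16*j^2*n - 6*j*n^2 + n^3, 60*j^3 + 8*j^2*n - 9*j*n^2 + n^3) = 6*j - n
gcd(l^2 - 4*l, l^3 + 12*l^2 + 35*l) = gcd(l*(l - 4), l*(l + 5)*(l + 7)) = l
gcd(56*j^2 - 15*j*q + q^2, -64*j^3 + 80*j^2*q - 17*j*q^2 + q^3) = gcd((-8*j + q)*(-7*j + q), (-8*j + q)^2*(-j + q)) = -8*j + q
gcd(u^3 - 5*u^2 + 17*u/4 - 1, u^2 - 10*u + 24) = u - 4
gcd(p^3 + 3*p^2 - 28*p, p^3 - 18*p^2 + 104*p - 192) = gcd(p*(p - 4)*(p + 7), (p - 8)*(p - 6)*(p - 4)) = p - 4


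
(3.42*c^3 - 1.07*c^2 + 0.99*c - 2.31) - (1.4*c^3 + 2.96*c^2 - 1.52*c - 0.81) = 2.02*c^3 - 4.03*c^2 + 2.51*c - 1.5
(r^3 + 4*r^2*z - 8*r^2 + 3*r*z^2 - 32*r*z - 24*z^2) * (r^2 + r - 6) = r^5 + 4*r^4*z - 7*r^4 + 3*r^3*z^2 - 28*r^3*z - 14*r^3 - 21*r^2*z^2 - 56*r^2*z + 48*r^2 - 42*r*z^2 + 192*r*z + 144*z^2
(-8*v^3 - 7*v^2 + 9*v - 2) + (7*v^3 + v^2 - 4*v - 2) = -v^3 - 6*v^2 + 5*v - 4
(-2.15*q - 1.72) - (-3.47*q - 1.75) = 1.32*q + 0.03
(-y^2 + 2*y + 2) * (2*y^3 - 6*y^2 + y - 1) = -2*y^5 + 10*y^4 - 9*y^3 - 9*y^2 - 2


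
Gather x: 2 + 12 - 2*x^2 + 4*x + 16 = -2*x^2 + 4*x + 30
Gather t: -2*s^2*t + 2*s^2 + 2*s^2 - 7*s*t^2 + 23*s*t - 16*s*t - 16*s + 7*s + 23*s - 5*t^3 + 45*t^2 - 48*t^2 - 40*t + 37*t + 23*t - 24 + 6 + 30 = 4*s^2 + 14*s - 5*t^3 + t^2*(-7*s - 3) + t*(-2*s^2 + 7*s + 20) + 12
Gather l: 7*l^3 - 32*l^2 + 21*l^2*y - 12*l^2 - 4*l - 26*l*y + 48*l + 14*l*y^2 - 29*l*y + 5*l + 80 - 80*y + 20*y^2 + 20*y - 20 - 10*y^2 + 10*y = 7*l^3 + l^2*(21*y - 44) + l*(14*y^2 - 55*y + 49) + 10*y^2 - 50*y + 60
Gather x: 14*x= 14*x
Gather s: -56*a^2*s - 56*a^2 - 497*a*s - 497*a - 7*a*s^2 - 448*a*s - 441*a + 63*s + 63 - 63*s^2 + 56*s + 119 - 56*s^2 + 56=-56*a^2 - 938*a + s^2*(-7*a - 119) + s*(-56*a^2 - 945*a + 119) + 238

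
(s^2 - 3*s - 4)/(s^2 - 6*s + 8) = (s + 1)/(s - 2)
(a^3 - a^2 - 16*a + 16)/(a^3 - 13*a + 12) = (a - 4)/(a - 3)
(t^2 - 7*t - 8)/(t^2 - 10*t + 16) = (t + 1)/(t - 2)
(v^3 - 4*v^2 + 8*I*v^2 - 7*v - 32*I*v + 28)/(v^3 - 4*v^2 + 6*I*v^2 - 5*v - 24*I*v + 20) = (v + 7*I)/(v + 5*I)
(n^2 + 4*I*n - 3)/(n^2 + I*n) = (n + 3*I)/n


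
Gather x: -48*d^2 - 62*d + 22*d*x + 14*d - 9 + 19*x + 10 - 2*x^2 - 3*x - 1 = -48*d^2 - 48*d - 2*x^2 + x*(22*d + 16)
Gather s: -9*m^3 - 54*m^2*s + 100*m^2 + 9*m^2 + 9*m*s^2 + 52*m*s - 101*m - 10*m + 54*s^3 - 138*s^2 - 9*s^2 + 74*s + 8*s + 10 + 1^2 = -9*m^3 + 109*m^2 - 111*m + 54*s^3 + s^2*(9*m - 147) + s*(-54*m^2 + 52*m + 82) + 11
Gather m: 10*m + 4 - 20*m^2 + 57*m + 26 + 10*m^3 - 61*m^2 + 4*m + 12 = 10*m^3 - 81*m^2 + 71*m + 42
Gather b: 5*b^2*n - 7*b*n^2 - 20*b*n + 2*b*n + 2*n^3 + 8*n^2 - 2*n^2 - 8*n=5*b^2*n + b*(-7*n^2 - 18*n) + 2*n^3 + 6*n^2 - 8*n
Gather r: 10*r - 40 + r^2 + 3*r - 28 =r^2 + 13*r - 68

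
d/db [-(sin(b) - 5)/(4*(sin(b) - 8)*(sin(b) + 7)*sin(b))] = (sin(b)^3 - 8*sin(b)^2 + 5*sin(b) + 140)*cos(b)/(2*(sin(b) - 8)^2*(sin(b) + 7)^2*sin(b)^2)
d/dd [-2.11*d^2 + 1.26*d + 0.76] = 1.26 - 4.22*d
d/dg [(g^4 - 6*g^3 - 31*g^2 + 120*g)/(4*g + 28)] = (3*g^4 + 16*g^3 - 157*g^2 - 434*g + 840)/(4*(g^2 + 14*g + 49))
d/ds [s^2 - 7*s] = 2*s - 7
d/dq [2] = 0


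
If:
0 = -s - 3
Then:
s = -3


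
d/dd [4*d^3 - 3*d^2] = 6*d*(2*d - 1)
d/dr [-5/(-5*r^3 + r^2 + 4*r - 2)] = 5*(-15*r^2 + 2*r + 4)/(5*r^3 - r^2 - 4*r + 2)^2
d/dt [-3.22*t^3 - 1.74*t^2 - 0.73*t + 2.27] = -9.66*t^2 - 3.48*t - 0.73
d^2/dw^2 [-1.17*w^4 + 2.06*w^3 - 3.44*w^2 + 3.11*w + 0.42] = -14.04*w^2 + 12.36*w - 6.88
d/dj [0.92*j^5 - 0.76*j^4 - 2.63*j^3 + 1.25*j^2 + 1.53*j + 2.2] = 4.6*j^4 - 3.04*j^3 - 7.89*j^2 + 2.5*j + 1.53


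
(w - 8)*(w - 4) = w^2 - 12*w + 32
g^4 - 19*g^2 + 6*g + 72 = (g - 3)^2*(g + 2)*(g + 4)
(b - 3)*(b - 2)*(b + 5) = b^3 - 19*b + 30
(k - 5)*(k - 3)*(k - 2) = k^3 - 10*k^2 + 31*k - 30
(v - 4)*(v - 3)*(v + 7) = v^3 - 37*v + 84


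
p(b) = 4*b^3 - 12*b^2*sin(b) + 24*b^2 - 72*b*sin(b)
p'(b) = -12*b^2*cos(b) + 12*b^2 - 24*b*sin(b) - 72*b*cos(b) + 48*b - 72*sin(b)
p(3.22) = 410.29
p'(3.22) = 645.84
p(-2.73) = 54.63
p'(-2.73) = -137.19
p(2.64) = 109.26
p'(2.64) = 385.27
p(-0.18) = -1.50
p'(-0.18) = 16.23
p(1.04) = -45.31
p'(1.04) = -65.20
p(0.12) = -0.70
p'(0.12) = -11.78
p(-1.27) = -38.33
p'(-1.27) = 19.41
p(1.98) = -48.81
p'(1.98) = 107.87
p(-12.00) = -3919.60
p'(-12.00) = 538.81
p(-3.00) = 92.76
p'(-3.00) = -142.92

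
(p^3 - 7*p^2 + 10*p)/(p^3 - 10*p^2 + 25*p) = (p - 2)/(p - 5)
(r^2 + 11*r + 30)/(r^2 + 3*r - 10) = (r + 6)/(r - 2)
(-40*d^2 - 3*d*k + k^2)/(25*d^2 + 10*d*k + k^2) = (-8*d + k)/(5*d + k)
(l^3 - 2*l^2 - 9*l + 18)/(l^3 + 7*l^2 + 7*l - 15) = (l^2 - 5*l + 6)/(l^2 + 4*l - 5)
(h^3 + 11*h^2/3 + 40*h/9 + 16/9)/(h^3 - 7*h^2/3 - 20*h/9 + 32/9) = (3*h^2 + 7*h + 4)/(3*h^2 - 11*h + 8)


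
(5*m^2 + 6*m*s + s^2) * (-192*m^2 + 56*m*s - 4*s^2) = -960*m^4 - 872*m^3*s + 124*m^2*s^2 + 32*m*s^3 - 4*s^4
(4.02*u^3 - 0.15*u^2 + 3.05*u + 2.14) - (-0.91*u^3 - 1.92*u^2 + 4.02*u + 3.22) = 4.93*u^3 + 1.77*u^2 - 0.97*u - 1.08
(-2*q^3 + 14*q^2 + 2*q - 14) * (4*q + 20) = -8*q^4 + 16*q^3 + 288*q^2 - 16*q - 280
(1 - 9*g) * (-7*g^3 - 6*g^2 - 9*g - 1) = 63*g^4 + 47*g^3 + 75*g^2 - 1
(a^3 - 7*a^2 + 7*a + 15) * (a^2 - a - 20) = a^5 - 8*a^4 - 6*a^3 + 148*a^2 - 155*a - 300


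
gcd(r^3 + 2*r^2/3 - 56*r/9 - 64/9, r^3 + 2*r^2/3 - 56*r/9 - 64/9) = r^3 + 2*r^2/3 - 56*r/9 - 64/9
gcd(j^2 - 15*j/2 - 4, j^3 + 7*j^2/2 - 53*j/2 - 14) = j + 1/2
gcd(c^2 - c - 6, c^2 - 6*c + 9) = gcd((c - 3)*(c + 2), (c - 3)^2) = c - 3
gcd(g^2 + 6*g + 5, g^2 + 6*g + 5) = g^2 + 6*g + 5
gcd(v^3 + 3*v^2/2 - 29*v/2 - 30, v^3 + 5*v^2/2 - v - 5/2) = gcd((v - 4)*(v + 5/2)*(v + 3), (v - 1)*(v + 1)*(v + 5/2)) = v + 5/2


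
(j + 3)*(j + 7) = j^2 + 10*j + 21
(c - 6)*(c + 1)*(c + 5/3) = c^3 - 10*c^2/3 - 43*c/3 - 10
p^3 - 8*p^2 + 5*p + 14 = (p - 7)*(p - 2)*(p + 1)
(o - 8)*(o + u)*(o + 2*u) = o^3 + 3*o^2*u - 8*o^2 + 2*o*u^2 - 24*o*u - 16*u^2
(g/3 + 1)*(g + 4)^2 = g^3/3 + 11*g^2/3 + 40*g/3 + 16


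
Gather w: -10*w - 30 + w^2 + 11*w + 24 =w^2 + w - 6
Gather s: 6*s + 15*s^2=15*s^2 + 6*s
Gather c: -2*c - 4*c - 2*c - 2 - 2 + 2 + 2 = -8*c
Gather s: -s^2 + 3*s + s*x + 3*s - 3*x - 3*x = -s^2 + s*(x + 6) - 6*x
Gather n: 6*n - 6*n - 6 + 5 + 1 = 0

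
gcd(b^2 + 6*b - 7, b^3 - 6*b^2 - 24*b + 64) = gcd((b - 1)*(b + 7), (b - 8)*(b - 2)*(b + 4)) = 1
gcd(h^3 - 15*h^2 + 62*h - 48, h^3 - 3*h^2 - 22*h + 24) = h^2 - 7*h + 6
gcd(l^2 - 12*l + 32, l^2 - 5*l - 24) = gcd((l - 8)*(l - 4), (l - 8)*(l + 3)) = l - 8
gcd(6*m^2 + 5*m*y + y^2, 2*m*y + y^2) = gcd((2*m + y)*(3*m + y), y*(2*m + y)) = 2*m + y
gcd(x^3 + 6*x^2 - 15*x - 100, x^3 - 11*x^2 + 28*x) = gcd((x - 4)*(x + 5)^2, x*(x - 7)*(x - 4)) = x - 4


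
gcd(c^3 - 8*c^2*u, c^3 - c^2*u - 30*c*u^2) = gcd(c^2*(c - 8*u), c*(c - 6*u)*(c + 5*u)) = c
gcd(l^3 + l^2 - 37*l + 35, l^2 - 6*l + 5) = l^2 - 6*l + 5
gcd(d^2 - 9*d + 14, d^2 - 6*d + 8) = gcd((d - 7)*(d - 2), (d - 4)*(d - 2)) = d - 2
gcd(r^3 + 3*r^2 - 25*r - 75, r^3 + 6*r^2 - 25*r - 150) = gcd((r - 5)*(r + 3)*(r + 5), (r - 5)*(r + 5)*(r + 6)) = r^2 - 25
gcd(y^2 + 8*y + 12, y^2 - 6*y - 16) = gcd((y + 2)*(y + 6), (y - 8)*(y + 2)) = y + 2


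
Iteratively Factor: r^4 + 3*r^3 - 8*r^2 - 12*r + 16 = (r - 1)*(r^3 + 4*r^2 - 4*r - 16) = (r - 1)*(r + 2)*(r^2 + 2*r - 8) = (r - 1)*(r + 2)*(r + 4)*(r - 2)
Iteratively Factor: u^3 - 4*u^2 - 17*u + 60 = (u - 3)*(u^2 - u - 20) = (u - 5)*(u - 3)*(u + 4)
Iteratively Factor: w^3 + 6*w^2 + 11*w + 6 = (w + 2)*(w^2 + 4*w + 3) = (w + 1)*(w + 2)*(w + 3)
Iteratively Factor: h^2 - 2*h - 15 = (h - 5)*(h + 3)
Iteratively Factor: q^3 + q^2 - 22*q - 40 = (q + 2)*(q^2 - q - 20) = (q - 5)*(q + 2)*(q + 4)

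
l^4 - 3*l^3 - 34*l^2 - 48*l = l*(l - 8)*(l + 2)*(l + 3)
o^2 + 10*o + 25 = (o + 5)^2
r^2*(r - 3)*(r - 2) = r^4 - 5*r^3 + 6*r^2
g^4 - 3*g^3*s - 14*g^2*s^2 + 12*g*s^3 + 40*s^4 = (g - 5*s)*(g - 2*s)*(g + 2*s)^2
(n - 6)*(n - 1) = n^2 - 7*n + 6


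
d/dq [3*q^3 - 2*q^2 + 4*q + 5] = 9*q^2 - 4*q + 4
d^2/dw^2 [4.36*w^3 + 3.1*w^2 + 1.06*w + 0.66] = 26.16*w + 6.2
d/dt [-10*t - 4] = -10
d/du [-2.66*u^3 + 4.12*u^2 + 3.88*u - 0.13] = -7.98*u^2 + 8.24*u + 3.88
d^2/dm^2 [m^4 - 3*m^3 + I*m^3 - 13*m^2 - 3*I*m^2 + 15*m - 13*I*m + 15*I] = 12*m^2 + 6*m*(-3 + I) - 26 - 6*I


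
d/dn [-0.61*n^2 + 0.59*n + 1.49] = 0.59 - 1.22*n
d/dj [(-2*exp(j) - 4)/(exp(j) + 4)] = -4*exp(j)/(exp(j) + 4)^2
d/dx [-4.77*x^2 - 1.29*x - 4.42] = -9.54*x - 1.29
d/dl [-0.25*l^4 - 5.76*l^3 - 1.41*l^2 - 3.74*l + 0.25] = -1.0*l^3 - 17.28*l^2 - 2.82*l - 3.74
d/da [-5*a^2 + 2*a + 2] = 2 - 10*a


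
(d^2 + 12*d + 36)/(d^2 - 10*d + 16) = (d^2 + 12*d + 36)/(d^2 - 10*d + 16)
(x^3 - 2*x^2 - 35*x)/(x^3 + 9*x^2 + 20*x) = (x - 7)/(x + 4)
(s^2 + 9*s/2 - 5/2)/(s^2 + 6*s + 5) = (s - 1/2)/(s + 1)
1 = 1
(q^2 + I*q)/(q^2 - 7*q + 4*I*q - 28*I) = q*(q + I)/(q^2 + q*(-7 + 4*I) - 28*I)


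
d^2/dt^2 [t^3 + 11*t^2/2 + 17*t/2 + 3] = 6*t + 11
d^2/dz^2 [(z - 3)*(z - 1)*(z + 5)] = 6*z + 2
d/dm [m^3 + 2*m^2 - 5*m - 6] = 3*m^2 + 4*m - 5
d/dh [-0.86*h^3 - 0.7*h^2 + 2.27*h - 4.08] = -2.58*h^2 - 1.4*h + 2.27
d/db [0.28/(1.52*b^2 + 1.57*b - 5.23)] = (-0.8512*b - 0.4396)/(1.52*b^2 + 1.57*b - 5.23)^2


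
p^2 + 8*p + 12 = (p + 2)*(p + 6)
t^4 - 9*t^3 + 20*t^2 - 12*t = t*(t - 6)*(t - 2)*(t - 1)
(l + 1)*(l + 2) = l^2 + 3*l + 2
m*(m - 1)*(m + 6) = m^3 + 5*m^2 - 6*m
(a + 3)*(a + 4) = a^2 + 7*a + 12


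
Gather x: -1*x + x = 0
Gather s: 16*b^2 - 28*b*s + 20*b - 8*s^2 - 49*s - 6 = 16*b^2 + 20*b - 8*s^2 + s*(-28*b - 49) - 6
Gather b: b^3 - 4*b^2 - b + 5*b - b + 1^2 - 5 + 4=b^3 - 4*b^2 + 3*b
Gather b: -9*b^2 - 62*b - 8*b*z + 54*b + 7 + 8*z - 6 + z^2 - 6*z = -9*b^2 + b*(-8*z - 8) + z^2 + 2*z + 1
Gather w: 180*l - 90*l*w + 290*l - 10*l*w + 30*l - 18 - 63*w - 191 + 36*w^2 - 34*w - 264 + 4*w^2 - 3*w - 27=500*l + 40*w^2 + w*(-100*l - 100) - 500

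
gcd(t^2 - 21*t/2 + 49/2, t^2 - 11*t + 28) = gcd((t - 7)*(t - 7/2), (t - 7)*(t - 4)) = t - 7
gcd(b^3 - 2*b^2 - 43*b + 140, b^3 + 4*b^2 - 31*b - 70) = b^2 + 2*b - 35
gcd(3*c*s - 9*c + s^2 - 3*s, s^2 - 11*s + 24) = s - 3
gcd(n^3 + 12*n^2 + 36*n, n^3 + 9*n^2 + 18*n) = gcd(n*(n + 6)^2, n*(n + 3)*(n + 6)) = n^2 + 6*n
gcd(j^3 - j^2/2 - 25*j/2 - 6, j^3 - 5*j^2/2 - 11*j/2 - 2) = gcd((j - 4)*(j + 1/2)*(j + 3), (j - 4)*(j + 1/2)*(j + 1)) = j^2 - 7*j/2 - 2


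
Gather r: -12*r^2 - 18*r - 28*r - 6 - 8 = -12*r^2 - 46*r - 14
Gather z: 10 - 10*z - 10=-10*z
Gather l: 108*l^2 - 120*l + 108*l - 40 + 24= 108*l^2 - 12*l - 16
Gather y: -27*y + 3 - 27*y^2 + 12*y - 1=-27*y^2 - 15*y + 2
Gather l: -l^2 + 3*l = -l^2 + 3*l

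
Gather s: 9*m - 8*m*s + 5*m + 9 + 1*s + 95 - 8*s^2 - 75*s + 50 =14*m - 8*s^2 + s*(-8*m - 74) + 154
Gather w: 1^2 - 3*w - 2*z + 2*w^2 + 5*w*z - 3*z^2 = 2*w^2 + w*(5*z - 3) - 3*z^2 - 2*z + 1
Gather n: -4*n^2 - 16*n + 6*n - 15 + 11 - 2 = -4*n^2 - 10*n - 6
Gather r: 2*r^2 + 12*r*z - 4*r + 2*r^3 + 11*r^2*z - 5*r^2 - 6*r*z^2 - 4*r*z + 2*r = 2*r^3 + r^2*(11*z - 3) + r*(-6*z^2 + 8*z - 2)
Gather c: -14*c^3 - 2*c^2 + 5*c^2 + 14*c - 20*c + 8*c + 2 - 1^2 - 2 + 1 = -14*c^3 + 3*c^2 + 2*c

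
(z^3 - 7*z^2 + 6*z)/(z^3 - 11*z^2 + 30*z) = (z - 1)/(z - 5)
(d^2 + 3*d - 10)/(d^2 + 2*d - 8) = (d + 5)/(d + 4)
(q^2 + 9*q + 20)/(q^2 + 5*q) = (q + 4)/q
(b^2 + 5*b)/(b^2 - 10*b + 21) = b*(b + 5)/(b^2 - 10*b + 21)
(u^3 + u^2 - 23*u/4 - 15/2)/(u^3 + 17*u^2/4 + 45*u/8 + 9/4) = 2*(2*u - 5)/(4*u + 3)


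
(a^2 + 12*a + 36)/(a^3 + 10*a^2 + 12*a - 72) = 1/(a - 2)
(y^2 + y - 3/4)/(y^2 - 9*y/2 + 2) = (y + 3/2)/(y - 4)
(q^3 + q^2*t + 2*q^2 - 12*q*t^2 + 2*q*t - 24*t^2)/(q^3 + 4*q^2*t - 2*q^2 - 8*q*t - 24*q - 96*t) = (q^2 - 3*q*t + 2*q - 6*t)/(q^2 - 2*q - 24)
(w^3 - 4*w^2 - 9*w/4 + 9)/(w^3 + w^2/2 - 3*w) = (w^2 - 5*w/2 - 6)/(w*(w + 2))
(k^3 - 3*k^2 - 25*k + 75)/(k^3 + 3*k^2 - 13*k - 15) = (k - 5)/(k + 1)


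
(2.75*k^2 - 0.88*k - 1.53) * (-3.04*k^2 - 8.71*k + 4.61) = -8.36*k^4 - 21.2773*k^3 + 24.9935*k^2 + 9.2695*k - 7.0533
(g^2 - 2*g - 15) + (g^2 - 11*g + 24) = 2*g^2 - 13*g + 9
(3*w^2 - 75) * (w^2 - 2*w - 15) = 3*w^4 - 6*w^3 - 120*w^2 + 150*w + 1125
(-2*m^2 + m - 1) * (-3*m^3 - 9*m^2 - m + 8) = 6*m^5 + 15*m^4 - 4*m^3 - 8*m^2 + 9*m - 8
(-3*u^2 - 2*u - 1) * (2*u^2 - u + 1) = -6*u^4 - u^3 - 3*u^2 - u - 1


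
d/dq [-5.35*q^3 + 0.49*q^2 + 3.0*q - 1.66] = -16.05*q^2 + 0.98*q + 3.0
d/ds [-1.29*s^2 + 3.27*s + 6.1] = 3.27 - 2.58*s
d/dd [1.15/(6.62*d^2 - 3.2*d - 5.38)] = (3.68 - 15.226*d)/(-6.62*d^2 + 3.2*d + 5.38)^2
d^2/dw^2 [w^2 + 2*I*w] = 2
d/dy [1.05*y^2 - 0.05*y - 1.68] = 2.1*y - 0.05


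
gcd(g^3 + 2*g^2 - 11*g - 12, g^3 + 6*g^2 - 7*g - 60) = g^2 + g - 12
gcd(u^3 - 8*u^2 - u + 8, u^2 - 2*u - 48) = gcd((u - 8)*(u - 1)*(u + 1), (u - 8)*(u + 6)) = u - 8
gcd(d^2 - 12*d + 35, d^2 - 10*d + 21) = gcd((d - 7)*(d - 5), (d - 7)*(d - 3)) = d - 7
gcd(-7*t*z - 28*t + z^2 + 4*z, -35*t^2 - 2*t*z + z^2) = -7*t + z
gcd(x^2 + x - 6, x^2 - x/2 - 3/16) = 1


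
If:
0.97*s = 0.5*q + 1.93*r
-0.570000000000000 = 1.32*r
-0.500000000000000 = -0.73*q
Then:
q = 0.68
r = -0.43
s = -0.51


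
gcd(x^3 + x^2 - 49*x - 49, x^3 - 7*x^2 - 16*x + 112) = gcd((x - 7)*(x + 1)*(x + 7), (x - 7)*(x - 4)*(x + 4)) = x - 7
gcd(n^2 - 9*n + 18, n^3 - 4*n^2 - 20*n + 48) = n - 6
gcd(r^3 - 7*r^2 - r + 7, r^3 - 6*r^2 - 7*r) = r^2 - 6*r - 7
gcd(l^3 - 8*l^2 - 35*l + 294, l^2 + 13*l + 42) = l + 6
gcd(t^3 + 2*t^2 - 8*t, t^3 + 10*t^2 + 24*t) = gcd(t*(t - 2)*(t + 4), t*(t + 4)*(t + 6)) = t^2 + 4*t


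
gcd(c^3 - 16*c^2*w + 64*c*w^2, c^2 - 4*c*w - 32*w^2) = -c + 8*w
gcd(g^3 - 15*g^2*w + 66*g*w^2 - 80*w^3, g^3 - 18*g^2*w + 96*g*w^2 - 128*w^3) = g^2 - 10*g*w + 16*w^2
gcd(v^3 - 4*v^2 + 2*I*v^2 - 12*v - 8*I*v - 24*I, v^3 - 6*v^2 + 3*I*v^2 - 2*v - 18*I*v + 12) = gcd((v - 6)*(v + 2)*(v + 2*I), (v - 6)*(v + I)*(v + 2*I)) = v^2 + v*(-6 + 2*I) - 12*I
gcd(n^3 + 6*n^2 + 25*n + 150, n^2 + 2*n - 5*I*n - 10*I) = n - 5*I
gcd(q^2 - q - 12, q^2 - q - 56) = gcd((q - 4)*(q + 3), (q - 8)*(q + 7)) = 1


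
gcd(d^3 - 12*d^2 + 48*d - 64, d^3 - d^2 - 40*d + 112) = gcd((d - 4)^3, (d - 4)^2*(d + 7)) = d^2 - 8*d + 16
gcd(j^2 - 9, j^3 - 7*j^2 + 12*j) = j - 3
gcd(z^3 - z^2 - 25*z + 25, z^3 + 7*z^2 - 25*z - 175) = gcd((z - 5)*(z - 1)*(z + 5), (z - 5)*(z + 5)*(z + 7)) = z^2 - 25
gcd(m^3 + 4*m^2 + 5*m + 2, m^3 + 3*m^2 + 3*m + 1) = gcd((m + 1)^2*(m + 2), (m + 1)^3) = m^2 + 2*m + 1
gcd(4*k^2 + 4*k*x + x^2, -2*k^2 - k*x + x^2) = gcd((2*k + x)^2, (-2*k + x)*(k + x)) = 1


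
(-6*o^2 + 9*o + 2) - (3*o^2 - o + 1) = -9*o^2 + 10*o + 1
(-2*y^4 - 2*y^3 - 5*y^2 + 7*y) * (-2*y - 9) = 4*y^5 + 22*y^4 + 28*y^3 + 31*y^2 - 63*y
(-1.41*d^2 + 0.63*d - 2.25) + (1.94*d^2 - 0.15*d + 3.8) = 0.53*d^2 + 0.48*d + 1.55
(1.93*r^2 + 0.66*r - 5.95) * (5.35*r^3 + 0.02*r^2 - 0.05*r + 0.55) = 10.3255*r^5 + 3.5696*r^4 - 31.9158*r^3 + 0.9095*r^2 + 0.6605*r - 3.2725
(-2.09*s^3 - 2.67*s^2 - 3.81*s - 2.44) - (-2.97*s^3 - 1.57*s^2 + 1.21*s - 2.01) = 0.88*s^3 - 1.1*s^2 - 5.02*s - 0.43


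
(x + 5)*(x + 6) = x^2 + 11*x + 30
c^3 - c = c*(c - 1)*(c + 1)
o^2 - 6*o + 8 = (o - 4)*(o - 2)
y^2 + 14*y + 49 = (y + 7)^2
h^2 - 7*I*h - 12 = (h - 4*I)*(h - 3*I)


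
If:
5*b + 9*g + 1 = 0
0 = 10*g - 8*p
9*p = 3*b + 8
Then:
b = -1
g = 4/9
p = 5/9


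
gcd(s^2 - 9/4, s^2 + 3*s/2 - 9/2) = s - 3/2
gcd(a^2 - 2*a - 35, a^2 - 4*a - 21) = a - 7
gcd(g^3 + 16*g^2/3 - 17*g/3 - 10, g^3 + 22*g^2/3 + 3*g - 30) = g^2 + 13*g/3 - 10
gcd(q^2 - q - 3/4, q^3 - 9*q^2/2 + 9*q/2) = q - 3/2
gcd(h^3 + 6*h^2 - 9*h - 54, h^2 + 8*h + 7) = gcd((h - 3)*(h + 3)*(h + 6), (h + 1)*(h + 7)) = 1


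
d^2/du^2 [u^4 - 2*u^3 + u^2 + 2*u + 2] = 12*u^2 - 12*u + 2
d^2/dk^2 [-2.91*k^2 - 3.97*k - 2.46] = -5.82000000000000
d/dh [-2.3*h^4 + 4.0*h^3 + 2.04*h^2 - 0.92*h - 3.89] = -9.2*h^3 + 12.0*h^2 + 4.08*h - 0.92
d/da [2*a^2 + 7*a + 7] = 4*a + 7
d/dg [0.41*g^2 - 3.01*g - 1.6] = 0.82*g - 3.01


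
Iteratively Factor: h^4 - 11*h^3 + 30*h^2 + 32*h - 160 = (h + 2)*(h^3 - 13*h^2 + 56*h - 80) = (h - 4)*(h + 2)*(h^2 - 9*h + 20) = (h - 4)^2*(h + 2)*(h - 5)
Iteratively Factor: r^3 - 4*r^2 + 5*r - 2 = (r - 1)*(r^2 - 3*r + 2) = (r - 1)^2*(r - 2)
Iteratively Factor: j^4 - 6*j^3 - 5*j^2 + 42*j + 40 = (j - 5)*(j^3 - j^2 - 10*j - 8) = (j - 5)*(j + 2)*(j^2 - 3*j - 4) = (j - 5)*(j + 1)*(j + 2)*(j - 4)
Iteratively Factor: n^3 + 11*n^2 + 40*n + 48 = (n + 3)*(n^2 + 8*n + 16) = (n + 3)*(n + 4)*(n + 4)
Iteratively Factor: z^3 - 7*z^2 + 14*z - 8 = (z - 2)*(z^2 - 5*z + 4) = (z - 2)*(z - 1)*(z - 4)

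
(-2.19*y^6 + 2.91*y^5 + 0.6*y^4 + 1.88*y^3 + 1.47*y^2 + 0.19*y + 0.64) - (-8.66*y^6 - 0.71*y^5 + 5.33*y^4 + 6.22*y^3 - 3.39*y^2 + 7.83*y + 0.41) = 6.47*y^6 + 3.62*y^5 - 4.73*y^4 - 4.34*y^3 + 4.86*y^2 - 7.64*y + 0.23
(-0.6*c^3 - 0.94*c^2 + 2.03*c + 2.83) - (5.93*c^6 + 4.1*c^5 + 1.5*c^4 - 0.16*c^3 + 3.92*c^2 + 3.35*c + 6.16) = -5.93*c^6 - 4.1*c^5 - 1.5*c^4 - 0.44*c^3 - 4.86*c^2 - 1.32*c - 3.33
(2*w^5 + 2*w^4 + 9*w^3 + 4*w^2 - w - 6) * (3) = 6*w^5 + 6*w^4 + 27*w^3 + 12*w^2 - 3*w - 18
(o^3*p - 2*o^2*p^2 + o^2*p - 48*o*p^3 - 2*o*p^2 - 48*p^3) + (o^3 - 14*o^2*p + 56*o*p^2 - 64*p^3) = o^3*p + o^3 - 2*o^2*p^2 - 13*o^2*p - 48*o*p^3 + 54*o*p^2 - 112*p^3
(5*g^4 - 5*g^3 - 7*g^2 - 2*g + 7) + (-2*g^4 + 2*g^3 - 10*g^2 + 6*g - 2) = 3*g^4 - 3*g^3 - 17*g^2 + 4*g + 5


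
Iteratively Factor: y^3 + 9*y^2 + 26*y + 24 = (y + 2)*(y^2 + 7*y + 12) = (y + 2)*(y + 3)*(y + 4)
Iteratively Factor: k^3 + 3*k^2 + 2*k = (k + 1)*(k^2 + 2*k) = (k + 1)*(k + 2)*(k)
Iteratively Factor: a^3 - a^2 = (a)*(a^2 - a) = a*(a - 1)*(a)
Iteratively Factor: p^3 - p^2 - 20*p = (p - 5)*(p^2 + 4*p) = (p - 5)*(p + 4)*(p)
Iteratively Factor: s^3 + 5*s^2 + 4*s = (s + 4)*(s^2 + s) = (s + 1)*(s + 4)*(s)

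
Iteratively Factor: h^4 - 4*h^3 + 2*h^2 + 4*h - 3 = (h - 3)*(h^3 - h^2 - h + 1) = (h - 3)*(h + 1)*(h^2 - 2*h + 1) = (h - 3)*(h - 1)*(h + 1)*(h - 1)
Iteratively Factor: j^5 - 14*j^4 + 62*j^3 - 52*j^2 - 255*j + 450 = (j - 3)*(j^4 - 11*j^3 + 29*j^2 + 35*j - 150) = (j - 3)*(j + 2)*(j^3 - 13*j^2 + 55*j - 75) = (j - 5)*(j - 3)*(j + 2)*(j^2 - 8*j + 15) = (j - 5)*(j - 3)^2*(j + 2)*(j - 5)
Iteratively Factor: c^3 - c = (c + 1)*(c^2 - c) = (c - 1)*(c + 1)*(c)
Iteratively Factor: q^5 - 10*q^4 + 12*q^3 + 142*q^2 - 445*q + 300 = (q - 3)*(q^4 - 7*q^3 - 9*q^2 + 115*q - 100) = (q - 5)*(q - 3)*(q^3 - 2*q^2 - 19*q + 20) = (q - 5)^2*(q - 3)*(q^2 + 3*q - 4) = (q - 5)^2*(q - 3)*(q + 4)*(q - 1)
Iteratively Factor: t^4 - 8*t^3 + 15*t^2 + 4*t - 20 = (t - 5)*(t^3 - 3*t^2 + 4) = (t - 5)*(t - 2)*(t^2 - t - 2) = (t - 5)*(t - 2)^2*(t + 1)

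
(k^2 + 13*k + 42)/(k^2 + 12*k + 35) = (k + 6)/(k + 5)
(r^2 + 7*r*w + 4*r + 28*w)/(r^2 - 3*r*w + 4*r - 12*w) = (r + 7*w)/(r - 3*w)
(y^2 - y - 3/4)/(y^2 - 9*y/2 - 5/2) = (y - 3/2)/(y - 5)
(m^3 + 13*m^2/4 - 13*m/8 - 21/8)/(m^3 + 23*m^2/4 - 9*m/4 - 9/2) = (m + 7/2)/(m + 6)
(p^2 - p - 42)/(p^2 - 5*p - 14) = (p + 6)/(p + 2)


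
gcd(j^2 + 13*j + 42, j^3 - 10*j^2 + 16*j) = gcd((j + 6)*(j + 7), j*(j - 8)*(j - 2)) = 1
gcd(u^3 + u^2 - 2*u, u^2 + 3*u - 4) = u - 1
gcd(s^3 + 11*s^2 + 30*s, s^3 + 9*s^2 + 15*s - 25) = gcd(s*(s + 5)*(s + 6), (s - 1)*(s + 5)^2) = s + 5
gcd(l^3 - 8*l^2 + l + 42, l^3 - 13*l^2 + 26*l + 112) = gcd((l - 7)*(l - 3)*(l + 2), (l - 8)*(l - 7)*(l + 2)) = l^2 - 5*l - 14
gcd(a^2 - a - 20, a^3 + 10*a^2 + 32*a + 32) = a + 4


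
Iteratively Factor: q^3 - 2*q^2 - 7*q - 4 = (q + 1)*(q^2 - 3*q - 4) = (q - 4)*(q + 1)*(q + 1)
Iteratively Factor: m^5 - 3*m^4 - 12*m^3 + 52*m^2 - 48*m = (m - 3)*(m^4 - 12*m^2 + 16*m) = m*(m - 3)*(m^3 - 12*m + 16) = m*(m - 3)*(m - 2)*(m^2 + 2*m - 8) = m*(m - 3)*(m - 2)^2*(m + 4)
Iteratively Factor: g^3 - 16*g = (g)*(g^2 - 16) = g*(g - 4)*(g + 4)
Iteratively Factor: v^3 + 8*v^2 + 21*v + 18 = (v + 2)*(v^2 + 6*v + 9) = (v + 2)*(v + 3)*(v + 3)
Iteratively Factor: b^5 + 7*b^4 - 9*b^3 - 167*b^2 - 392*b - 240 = (b + 1)*(b^4 + 6*b^3 - 15*b^2 - 152*b - 240) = (b + 1)*(b + 4)*(b^3 + 2*b^2 - 23*b - 60) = (b + 1)*(b + 4)^2*(b^2 - 2*b - 15) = (b + 1)*(b + 3)*(b + 4)^2*(b - 5)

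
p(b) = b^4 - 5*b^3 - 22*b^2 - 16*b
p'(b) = 4*b^3 - 15*b^2 - 44*b - 16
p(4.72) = -595.09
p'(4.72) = -137.24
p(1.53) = -88.41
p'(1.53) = -104.11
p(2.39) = -199.54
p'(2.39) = -152.23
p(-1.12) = -1.08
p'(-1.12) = 8.84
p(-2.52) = 20.95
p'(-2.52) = -64.39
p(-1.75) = -3.20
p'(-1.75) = -6.38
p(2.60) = -232.50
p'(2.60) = -161.50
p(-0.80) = 1.69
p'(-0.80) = 7.55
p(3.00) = -300.00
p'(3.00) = -175.00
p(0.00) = 0.00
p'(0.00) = -16.00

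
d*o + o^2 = o*(d + o)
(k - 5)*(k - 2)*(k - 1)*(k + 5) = k^4 - 3*k^3 - 23*k^2 + 75*k - 50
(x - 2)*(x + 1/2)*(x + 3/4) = x^3 - 3*x^2/4 - 17*x/8 - 3/4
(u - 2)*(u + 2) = u^2 - 4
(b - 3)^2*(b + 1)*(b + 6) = b^4 + b^3 - 27*b^2 + 27*b + 54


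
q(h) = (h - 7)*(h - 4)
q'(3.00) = -5.00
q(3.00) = 4.00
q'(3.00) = -5.00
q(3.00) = 4.00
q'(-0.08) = -11.16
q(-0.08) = 28.89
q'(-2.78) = -16.56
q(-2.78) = 66.31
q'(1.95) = -7.10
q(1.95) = 10.35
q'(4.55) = -1.90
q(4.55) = -1.35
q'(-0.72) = -12.44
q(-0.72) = 36.44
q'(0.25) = -10.50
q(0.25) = 25.31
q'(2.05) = -6.90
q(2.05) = 9.65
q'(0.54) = -9.92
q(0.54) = 22.35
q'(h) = 2*h - 11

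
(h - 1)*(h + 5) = h^2 + 4*h - 5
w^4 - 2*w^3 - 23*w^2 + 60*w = w*(w - 4)*(w - 3)*(w + 5)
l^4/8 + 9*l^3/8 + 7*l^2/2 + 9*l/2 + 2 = (l/4 + 1/2)*(l/2 + 1/2)*(l + 2)*(l + 4)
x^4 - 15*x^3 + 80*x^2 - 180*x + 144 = (x - 6)*(x - 4)*(x - 3)*(x - 2)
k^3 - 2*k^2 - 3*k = k*(k - 3)*(k + 1)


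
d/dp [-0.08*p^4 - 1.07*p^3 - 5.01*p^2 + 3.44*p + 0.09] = -0.32*p^3 - 3.21*p^2 - 10.02*p + 3.44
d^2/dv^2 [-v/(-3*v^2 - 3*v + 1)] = 6*(3*v*(2*v + 1)^2 - (3*v + 1)*(3*v^2 + 3*v - 1))/(3*v^2 + 3*v - 1)^3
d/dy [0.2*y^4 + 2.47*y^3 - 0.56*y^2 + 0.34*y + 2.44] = 0.8*y^3 + 7.41*y^2 - 1.12*y + 0.34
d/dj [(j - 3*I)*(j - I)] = 2*j - 4*I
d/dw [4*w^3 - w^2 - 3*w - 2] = 12*w^2 - 2*w - 3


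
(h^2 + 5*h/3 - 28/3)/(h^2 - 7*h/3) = (h + 4)/h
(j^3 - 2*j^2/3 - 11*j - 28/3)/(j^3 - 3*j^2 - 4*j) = (j + 7/3)/j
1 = 1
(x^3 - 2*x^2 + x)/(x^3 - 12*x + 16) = x*(x^2 - 2*x + 1)/(x^3 - 12*x + 16)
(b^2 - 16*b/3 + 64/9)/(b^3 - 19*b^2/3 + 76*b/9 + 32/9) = (3*b - 8)/(3*b^2 - 11*b - 4)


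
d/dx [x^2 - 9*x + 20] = 2*x - 9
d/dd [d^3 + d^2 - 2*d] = 3*d^2 + 2*d - 2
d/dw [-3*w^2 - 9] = -6*w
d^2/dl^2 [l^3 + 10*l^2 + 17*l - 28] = 6*l + 20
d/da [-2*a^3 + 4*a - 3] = 4 - 6*a^2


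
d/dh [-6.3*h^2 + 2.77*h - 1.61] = 2.77 - 12.6*h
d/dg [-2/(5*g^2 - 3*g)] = 2*(10*g - 3)/(g^2*(5*g - 3)^2)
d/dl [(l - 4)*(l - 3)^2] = (l - 3)*(3*l - 11)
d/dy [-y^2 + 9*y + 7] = 9 - 2*y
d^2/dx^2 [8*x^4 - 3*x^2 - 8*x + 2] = 96*x^2 - 6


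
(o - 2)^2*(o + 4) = o^3 - 12*o + 16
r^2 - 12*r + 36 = (r - 6)^2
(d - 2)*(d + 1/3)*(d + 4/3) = d^3 - d^2/3 - 26*d/9 - 8/9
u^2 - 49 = (u - 7)*(u + 7)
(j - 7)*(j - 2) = j^2 - 9*j + 14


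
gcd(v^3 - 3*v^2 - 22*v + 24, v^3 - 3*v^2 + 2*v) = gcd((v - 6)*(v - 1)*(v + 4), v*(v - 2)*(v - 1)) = v - 1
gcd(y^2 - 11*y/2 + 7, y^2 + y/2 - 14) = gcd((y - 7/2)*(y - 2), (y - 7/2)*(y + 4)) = y - 7/2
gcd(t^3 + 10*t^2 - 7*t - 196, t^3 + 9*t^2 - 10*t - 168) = t^2 + 3*t - 28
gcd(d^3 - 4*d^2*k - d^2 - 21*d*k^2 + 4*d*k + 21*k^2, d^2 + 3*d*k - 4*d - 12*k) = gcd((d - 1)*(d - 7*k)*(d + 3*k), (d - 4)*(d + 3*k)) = d + 3*k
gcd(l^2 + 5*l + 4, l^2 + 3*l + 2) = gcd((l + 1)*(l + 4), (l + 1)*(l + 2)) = l + 1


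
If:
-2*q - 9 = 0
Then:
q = -9/2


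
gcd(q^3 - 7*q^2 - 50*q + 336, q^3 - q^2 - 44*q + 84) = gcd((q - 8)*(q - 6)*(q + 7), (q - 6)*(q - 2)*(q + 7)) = q^2 + q - 42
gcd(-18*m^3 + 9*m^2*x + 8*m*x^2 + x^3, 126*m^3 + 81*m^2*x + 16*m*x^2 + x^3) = 18*m^2 + 9*m*x + x^2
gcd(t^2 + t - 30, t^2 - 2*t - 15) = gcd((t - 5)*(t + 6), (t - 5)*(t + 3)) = t - 5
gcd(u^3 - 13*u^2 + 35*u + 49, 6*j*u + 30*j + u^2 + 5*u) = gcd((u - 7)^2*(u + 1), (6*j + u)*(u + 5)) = 1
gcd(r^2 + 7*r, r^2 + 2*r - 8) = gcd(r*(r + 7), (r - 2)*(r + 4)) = 1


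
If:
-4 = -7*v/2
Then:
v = 8/7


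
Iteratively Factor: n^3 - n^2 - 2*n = (n + 1)*(n^2 - 2*n) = n*(n + 1)*(n - 2)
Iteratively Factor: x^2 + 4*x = (x)*(x + 4)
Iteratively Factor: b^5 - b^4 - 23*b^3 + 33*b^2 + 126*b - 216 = (b - 3)*(b^4 + 2*b^3 - 17*b^2 - 18*b + 72) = (b - 3)*(b + 4)*(b^3 - 2*b^2 - 9*b + 18) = (b - 3)^2*(b + 4)*(b^2 + b - 6) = (b - 3)^2*(b - 2)*(b + 4)*(b + 3)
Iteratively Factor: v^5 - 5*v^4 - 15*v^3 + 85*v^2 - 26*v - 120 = (v - 5)*(v^4 - 15*v^2 + 10*v + 24) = (v - 5)*(v - 3)*(v^3 + 3*v^2 - 6*v - 8) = (v - 5)*(v - 3)*(v + 1)*(v^2 + 2*v - 8) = (v - 5)*(v - 3)*(v + 1)*(v + 4)*(v - 2)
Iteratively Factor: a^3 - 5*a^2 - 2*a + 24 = (a - 3)*(a^2 - 2*a - 8) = (a - 4)*(a - 3)*(a + 2)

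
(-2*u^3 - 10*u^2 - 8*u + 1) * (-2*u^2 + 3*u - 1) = 4*u^5 + 14*u^4 - 12*u^3 - 16*u^2 + 11*u - 1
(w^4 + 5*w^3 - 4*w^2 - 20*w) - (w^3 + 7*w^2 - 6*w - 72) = w^4 + 4*w^3 - 11*w^2 - 14*w + 72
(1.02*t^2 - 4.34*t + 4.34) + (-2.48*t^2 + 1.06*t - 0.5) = -1.46*t^2 - 3.28*t + 3.84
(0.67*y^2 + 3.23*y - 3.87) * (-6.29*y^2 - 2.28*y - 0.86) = -4.2143*y^4 - 21.8443*y^3 + 16.4017*y^2 + 6.0458*y + 3.3282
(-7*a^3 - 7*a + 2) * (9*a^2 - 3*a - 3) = -63*a^5 + 21*a^4 - 42*a^3 + 39*a^2 + 15*a - 6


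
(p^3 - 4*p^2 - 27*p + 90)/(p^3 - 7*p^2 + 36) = (p + 5)/(p + 2)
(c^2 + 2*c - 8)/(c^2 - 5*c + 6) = (c + 4)/(c - 3)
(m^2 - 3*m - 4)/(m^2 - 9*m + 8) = (m^2 - 3*m - 4)/(m^2 - 9*m + 8)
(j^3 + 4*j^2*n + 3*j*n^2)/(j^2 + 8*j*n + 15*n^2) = j*(j + n)/(j + 5*n)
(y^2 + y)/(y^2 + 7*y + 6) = y/(y + 6)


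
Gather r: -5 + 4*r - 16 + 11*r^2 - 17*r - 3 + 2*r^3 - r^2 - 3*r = 2*r^3 + 10*r^2 - 16*r - 24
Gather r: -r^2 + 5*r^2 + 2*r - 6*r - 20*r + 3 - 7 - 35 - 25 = 4*r^2 - 24*r - 64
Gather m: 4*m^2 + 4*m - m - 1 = 4*m^2 + 3*m - 1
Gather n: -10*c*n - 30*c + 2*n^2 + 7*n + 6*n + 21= -30*c + 2*n^2 + n*(13 - 10*c) + 21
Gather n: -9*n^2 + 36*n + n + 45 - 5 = -9*n^2 + 37*n + 40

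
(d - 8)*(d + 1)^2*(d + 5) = d^4 - d^3 - 45*d^2 - 83*d - 40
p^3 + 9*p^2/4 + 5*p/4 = p*(p + 1)*(p + 5/4)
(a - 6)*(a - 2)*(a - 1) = a^3 - 9*a^2 + 20*a - 12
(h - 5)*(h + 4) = h^2 - h - 20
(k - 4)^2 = k^2 - 8*k + 16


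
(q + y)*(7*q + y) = 7*q^2 + 8*q*y + y^2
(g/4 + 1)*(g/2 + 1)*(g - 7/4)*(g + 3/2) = g^4/8 + 23*g^3/32 + 31*g^2/64 - 71*g/32 - 21/8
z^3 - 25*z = z*(z - 5)*(z + 5)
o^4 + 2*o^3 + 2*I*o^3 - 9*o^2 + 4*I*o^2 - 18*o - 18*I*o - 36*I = (o - 3)*(o + 2)*(o + 3)*(o + 2*I)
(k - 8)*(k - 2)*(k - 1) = k^3 - 11*k^2 + 26*k - 16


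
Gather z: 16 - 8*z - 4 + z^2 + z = z^2 - 7*z + 12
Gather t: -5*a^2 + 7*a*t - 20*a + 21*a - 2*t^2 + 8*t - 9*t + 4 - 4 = -5*a^2 + a - 2*t^2 + t*(7*a - 1)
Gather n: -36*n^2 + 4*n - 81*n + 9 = -36*n^2 - 77*n + 9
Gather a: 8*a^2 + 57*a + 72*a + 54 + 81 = 8*a^2 + 129*a + 135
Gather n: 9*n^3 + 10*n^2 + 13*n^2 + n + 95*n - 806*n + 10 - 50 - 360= 9*n^3 + 23*n^2 - 710*n - 400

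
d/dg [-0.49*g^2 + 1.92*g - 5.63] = 1.92 - 0.98*g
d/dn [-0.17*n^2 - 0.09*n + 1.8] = -0.34*n - 0.09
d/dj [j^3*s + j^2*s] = j*s*(3*j + 2)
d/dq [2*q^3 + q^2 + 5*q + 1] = 6*q^2 + 2*q + 5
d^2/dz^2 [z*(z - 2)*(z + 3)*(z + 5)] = 12*z^2 + 36*z - 2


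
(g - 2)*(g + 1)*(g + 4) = g^3 + 3*g^2 - 6*g - 8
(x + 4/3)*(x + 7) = x^2 + 25*x/3 + 28/3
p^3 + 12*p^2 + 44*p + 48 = (p + 2)*(p + 4)*(p + 6)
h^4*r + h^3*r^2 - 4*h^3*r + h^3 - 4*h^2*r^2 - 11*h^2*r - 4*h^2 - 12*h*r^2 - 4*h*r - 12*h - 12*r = (h - 6)*(h + 2)*(h + r)*(h*r + 1)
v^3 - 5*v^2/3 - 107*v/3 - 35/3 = (v - 7)*(v + 1/3)*(v + 5)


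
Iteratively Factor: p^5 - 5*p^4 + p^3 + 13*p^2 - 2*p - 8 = (p - 2)*(p^4 - 3*p^3 - 5*p^2 + 3*p + 4) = (p - 2)*(p + 1)*(p^3 - 4*p^2 - p + 4) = (p - 2)*(p + 1)^2*(p^2 - 5*p + 4) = (p - 4)*(p - 2)*(p + 1)^2*(p - 1)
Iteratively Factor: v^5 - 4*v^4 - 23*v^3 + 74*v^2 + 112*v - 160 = (v - 1)*(v^4 - 3*v^3 - 26*v^2 + 48*v + 160) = (v - 5)*(v - 1)*(v^3 + 2*v^2 - 16*v - 32) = (v - 5)*(v - 1)*(v + 4)*(v^2 - 2*v - 8) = (v - 5)*(v - 4)*(v - 1)*(v + 4)*(v + 2)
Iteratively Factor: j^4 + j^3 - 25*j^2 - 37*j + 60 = (j - 5)*(j^3 + 6*j^2 + 5*j - 12) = (j - 5)*(j + 4)*(j^2 + 2*j - 3) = (j - 5)*(j - 1)*(j + 4)*(j + 3)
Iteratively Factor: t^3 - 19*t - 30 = (t + 2)*(t^2 - 2*t - 15) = (t - 5)*(t + 2)*(t + 3)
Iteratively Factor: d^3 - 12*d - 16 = (d - 4)*(d^2 + 4*d + 4) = (d - 4)*(d + 2)*(d + 2)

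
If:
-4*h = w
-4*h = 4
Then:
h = -1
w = 4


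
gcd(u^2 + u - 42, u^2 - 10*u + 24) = u - 6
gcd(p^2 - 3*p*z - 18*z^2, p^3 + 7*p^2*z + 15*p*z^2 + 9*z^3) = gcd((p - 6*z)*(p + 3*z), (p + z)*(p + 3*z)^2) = p + 3*z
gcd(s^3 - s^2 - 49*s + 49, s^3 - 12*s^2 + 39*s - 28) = s^2 - 8*s + 7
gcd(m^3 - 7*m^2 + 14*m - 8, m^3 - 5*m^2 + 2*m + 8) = m^2 - 6*m + 8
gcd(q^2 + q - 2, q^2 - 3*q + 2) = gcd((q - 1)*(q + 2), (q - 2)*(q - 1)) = q - 1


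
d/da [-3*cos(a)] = 3*sin(a)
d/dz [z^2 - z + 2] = 2*z - 1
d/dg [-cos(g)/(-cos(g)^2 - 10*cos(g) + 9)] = (cos(g)^2 + 9)*sin(g)/(cos(g)^2 + 10*cos(g) - 9)^2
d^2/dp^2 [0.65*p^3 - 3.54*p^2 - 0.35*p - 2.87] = 3.9*p - 7.08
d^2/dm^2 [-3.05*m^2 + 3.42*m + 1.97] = -6.10000000000000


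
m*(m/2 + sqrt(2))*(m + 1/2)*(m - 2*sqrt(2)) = m^4/2 + m^3/4 - 4*m^2 - 2*m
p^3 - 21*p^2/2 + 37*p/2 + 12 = (p - 8)*(p - 3)*(p + 1/2)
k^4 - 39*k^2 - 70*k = k*(k - 7)*(k + 2)*(k + 5)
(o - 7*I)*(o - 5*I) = o^2 - 12*I*o - 35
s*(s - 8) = s^2 - 8*s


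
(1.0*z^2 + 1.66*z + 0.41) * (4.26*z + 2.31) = 4.26*z^3 + 9.3816*z^2 + 5.5812*z + 0.9471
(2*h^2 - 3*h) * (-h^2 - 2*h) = -2*h^4 - h^3 + 6*h^2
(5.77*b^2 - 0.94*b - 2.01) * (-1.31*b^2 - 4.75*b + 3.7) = -7.5587*b^4 - 26.1761*b^3 + 28.4471*b^2 + 6.0695*b - 7.437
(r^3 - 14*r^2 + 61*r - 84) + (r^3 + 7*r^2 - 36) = 2*r^3 - 7*r^2 + 61*r - 120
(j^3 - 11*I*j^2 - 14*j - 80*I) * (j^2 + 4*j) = j^5 + 4*j^4 - 11*I*j^4 - 14*j^3 - 44*I*j^3 - 56*j^2 - 80*I*j^2 - 320*I*j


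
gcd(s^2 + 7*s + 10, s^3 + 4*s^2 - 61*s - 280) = s + 5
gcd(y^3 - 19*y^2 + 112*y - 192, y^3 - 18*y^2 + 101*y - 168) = y^2 - 11*y + 24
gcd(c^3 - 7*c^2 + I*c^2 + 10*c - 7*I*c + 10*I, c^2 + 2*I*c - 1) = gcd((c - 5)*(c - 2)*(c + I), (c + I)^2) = c + I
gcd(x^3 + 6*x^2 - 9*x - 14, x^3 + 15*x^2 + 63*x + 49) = x^2 + 8*x + 7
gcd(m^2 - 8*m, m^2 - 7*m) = m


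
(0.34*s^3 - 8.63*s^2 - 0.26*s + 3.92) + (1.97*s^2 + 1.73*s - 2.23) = 0.34*s^3 - 6.66*s^2 + 1.47*s + 1.69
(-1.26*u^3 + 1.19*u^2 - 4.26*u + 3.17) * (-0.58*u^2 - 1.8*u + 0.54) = 0.7308*u^5 + 1.5778*u^4 - 0.3516*u^3 + 6.472*u^2 - 8.0064*u + 1.7118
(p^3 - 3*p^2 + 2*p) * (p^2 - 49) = p^5 - 3*p^4 - 47*p^3 + 147*p^2 - 98*p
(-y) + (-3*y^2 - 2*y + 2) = -3*y^2 - 3*y + 2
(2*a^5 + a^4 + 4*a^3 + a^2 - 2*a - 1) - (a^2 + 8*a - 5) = 2*a^5 + a^4 + 4*a^3 - 10*a + 4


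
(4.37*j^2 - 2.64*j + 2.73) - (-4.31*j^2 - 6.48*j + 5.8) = 8.68*j^2 + 3.84*j - 3.07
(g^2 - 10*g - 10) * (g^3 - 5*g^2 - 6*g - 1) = g^5 - 15*g^4 + 34*g^3 + 109*g^2 + 70*g + 10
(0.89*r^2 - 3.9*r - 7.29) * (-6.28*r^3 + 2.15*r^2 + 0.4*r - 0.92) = -5.5892*r^5 + 26.4055*r^4 + 37.7522*r^3 - 18.0523*r^2 + 0.672*r + 6.7068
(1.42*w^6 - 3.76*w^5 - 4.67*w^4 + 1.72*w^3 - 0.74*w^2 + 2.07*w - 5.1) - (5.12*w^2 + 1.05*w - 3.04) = 1.42*w^6 - 3.76*w^5 - 4.67*w^4 + 1.72*w^3 - 5.86*w^2 + 1.02*w - 2.06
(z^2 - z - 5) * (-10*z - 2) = -10*z^3 + 8*z^2 + 52*z + 10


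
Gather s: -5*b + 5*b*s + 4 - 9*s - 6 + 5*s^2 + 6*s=-5*b + 5*s^2 + s*(5*b - 3) - 2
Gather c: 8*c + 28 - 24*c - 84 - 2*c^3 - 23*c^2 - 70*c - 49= -2*c^3 - 23*c^2 - 86*c - 105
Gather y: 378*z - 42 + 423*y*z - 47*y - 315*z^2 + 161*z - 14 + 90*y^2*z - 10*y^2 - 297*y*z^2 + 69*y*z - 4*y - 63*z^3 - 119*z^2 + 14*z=y^2*(90*z - 10) + y*(-297*z^2 + 492*z - 51) - 63*z^3 - 434*z^2 + 553*z - 56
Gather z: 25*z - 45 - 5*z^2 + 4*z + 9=-5*z^2 + 29*z - 36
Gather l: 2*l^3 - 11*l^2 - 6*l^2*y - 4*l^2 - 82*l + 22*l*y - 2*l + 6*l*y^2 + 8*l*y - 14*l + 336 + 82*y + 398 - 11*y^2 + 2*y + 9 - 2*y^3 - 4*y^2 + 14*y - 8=2*l^3 + l^2*(-6*y - 15) + l*(6*y^2 + 30*y - 98) - 2*y^3 - 15*y^2 + 98*y + 735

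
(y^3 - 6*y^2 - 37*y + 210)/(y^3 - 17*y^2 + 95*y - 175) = (y + 6)/(y - 5)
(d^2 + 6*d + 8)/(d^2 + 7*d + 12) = (d + 2)/(d + 3)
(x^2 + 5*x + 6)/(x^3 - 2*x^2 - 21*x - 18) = (x + 2)/(x^2 - 5*x - 6)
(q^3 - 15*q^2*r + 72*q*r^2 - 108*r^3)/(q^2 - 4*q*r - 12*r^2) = (q^2 - 9*q*r + 18*r^2)/(q + 2*r)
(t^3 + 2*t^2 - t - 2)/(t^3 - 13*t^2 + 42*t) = (t^3 + 2*t^2 - t - 2)/(t*(t^2 - 13*t + 42))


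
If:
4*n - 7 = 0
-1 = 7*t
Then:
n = 7/4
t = -1/7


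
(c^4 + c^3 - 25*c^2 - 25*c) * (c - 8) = c^5 - 7*c^4 - 33*c^3 + 175*c^2 + 200*c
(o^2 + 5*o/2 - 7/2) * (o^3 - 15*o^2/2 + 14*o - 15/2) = o^5 - 5*o^4 - 33*o^3/4 + 215*o^2/4 - 271*o/4 + 105/4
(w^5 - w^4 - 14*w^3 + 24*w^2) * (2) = 2*w^5 - 2*w^4 - 28*w^3 + 48*w^2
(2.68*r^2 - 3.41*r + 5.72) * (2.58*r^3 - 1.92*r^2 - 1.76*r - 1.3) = 6.9144*r^5 - 13.9434*r^4 + 16.588*r^3 - 8.4648*r^2 - 5.6342*r - 7.436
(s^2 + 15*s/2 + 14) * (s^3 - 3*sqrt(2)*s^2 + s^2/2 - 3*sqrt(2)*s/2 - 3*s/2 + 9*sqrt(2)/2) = s^5 - 3*sqrt(2)*s^4 + 8*s^4 - 24*sqrt(2)*s^3 + 65*s^3/4 - 195*sqrt(2)*s^2/4 - 17*s^2/4 - 21*s + 51*sqrt(2)*s/4 + 63*sqrt(2)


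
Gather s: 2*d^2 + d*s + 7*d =2*d^2 + d*s + 7*d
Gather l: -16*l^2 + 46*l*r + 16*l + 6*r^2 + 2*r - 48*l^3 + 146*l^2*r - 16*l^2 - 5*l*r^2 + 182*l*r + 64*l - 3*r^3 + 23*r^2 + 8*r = -48*l^3 + l^2*(146*r - 32) + l*(-5*r^2 + 228*r + 80) - 3*r^3 + 29*r^2 + 10*r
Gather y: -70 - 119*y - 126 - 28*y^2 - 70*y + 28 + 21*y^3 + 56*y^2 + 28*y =21*y^3 + 28*y^2 - 161*y - 168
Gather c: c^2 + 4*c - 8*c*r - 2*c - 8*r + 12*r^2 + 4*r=c^2 + c*(2 - 8*r) + 12*r^2 - 4*r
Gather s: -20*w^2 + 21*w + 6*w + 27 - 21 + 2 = -20*w^2 + 27*w + 8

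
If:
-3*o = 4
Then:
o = -4/3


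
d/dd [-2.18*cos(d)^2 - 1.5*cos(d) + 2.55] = (4.36*cos(d) + 1.5)*sin(d)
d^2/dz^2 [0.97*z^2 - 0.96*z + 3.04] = 1.94000000000000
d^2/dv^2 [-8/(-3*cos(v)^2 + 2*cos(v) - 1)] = 4*(72*sin(v)^4 - 20*sin(v)^2 + 49*cos(v) - 9*cos(3*v) - 56)/(3*sin(v)^2 + 2*cos(v) - 4)^3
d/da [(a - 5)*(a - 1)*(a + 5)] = 3*a^2 - 2*a - 25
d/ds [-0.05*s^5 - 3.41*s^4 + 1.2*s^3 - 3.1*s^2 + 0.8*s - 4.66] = -0.25*s^4 - 13.64*s^3 + 3.6*s^2 - 6.2*s + 0.8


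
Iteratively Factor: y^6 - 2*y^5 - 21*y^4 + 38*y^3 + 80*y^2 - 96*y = (y - 1)*(y^5 - y^4 - 22*y^3 + 16*y^2 + 96*y) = (y - 4)*(y - 1)*(y^4 + 3*y^3 - 10*y^2 - 24*y) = (y - 4)*(y - 3)*(y - 1)*(y^3 + 6*y^2 + 8*y) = y*(y - 4)*(y - 3)*(y - 1)*(y^2 + 6*y + 8) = y*(y - 4)*(y - 3)*(y - 1)*(y + 4)*(y + 2)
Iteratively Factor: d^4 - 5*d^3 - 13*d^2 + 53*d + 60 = (d - 4)*(d^3 - d^2 - 17*d - 15) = (d - 4)*(d + 3)*(d^2 - 4*d - 5) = (d - 5)*(d - 4)*(d + 3)*(d + 1)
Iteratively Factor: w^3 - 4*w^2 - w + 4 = (w - 1)*(w^2 - 3*w - 4) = (w - 1)*(w + 1)*(w - 4)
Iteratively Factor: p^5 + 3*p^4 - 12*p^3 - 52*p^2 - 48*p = (p + 2)*(p^4 + p^3 - 14*p^2 - 24*p) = p*(p + 2)*(p^3 + p^2 - 14*p - 24) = p*(p + 2)^2*(p^2 - p - 12) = p*(p + 2)^2*(p + 3)*(p - 4)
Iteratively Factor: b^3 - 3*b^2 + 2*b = (b - 2)*(b^2 - b) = b*(b - 2)*(b - 1)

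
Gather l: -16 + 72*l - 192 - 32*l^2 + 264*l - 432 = -32*l^2 + 336*l - 640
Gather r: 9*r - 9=9*r - 9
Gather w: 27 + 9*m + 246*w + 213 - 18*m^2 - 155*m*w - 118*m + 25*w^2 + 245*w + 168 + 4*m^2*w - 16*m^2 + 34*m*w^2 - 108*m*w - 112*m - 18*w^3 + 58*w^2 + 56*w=-34*m^2 - 221*m - 18*w^3 + w^2*(34*m + 83) + w*(4*m^2 - 263*m + 547) + 408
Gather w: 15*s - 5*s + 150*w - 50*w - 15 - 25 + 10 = 10*s + 100*w - 30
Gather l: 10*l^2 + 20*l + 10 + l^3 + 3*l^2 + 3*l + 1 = l^3 + 13*l^2 + 23*l + 11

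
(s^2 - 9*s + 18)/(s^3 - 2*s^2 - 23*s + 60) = (s - 6)/(s^2 + s - 20)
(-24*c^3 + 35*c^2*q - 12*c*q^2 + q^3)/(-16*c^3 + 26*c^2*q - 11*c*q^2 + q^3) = (-3*c + q)/(-2*c + q)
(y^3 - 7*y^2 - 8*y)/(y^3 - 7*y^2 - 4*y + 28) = y*(y^2 - 7*y - 8)/(y^3 - 7*y^2 - 4*y + 28)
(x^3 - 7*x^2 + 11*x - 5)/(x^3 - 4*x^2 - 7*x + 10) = (x - 1)/(x + 2)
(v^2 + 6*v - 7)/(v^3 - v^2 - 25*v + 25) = (v + 7)/(v^2 - 25)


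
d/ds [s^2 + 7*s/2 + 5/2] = 2*s + 7/2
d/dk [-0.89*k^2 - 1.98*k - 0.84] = -1.78*k - 1.98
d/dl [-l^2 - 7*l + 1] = -2*l - 7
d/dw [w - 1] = 1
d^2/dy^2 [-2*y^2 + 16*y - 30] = -4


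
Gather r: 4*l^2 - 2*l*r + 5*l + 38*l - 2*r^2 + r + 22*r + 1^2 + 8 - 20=4*l^2 + 43*l - 2*r^2 + r*(23 - 2*l) - 11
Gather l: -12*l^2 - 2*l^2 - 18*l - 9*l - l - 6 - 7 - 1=-14*l^2 - 28*l - 14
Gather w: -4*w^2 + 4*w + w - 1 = -4*w^2 + 5*w - 1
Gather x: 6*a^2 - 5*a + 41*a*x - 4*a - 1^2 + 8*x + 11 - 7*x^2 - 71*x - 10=6*a^2 - 9*a - 7*x^2 + x*(41*a - 63)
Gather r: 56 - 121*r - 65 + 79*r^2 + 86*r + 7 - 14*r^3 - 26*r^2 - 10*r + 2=-14*r^3 + 53*r^2 - 45*r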